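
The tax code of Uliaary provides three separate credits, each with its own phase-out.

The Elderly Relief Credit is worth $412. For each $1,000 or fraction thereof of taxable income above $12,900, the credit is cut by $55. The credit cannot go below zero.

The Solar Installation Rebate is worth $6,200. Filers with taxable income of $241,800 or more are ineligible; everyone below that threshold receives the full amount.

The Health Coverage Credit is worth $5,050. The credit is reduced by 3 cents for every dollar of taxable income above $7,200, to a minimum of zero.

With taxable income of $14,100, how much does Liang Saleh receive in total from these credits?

$11,345

Elderly Relief Credit: income exceeds $12,900 by $1,200, which is 2 full-or-partial $1,000 increments; reduction = 2 × $55 = $110, leaving $302.
Solar Installation Rebate: $14,100 is below the $241,800 cutoff, so the full $6,200 applies.
Health Coverage Credit: 3% of the $6,900 excess over $7,200 is $207; credit = $5,050 − $207 = $4,843.
Total: $302 + $6,200 + $4,843 = $11,345.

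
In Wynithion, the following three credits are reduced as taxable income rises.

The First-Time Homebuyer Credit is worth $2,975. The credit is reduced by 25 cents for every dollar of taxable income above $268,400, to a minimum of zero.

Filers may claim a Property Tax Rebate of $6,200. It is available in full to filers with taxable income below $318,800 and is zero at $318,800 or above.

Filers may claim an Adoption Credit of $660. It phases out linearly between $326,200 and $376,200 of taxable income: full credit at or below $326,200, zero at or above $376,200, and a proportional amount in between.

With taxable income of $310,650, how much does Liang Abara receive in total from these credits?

$6,860

First-Time Homebuyer Credit: 25% of the $42,250 excess over $268,400 is $10,562.50 ≥ base, so the credit is $0.
Property Tax Rebate: $310,650 is below the $318,800 cutoff, so the full $6,200 applies.
Adoption Credit: $310,650 is at or below the $326,200 threshold, so the full $660 applies.
Total: $0 + $6,200 + $660 = $6,860.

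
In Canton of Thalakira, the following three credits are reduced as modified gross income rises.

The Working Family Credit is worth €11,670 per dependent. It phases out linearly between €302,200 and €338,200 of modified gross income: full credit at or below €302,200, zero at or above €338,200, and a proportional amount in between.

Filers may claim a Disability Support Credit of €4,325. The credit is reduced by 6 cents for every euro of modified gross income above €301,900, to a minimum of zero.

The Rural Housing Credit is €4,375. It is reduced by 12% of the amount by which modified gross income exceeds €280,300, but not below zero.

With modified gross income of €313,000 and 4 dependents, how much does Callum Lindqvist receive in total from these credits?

€36,786

Working Family Credit: base = 4 × €11,670 = €46,680. €313,000 is €10,800 into a €36,000 phase-out range, leaving 25,200/36,000 of the credit: €46,680 × 25,200/36,000 = €32,676.
Disability Support Credit: 6% of the €11,100 excess over €301,900 is €666; credit = €4,325 − €666 = €3,659.
Rural Housing Credit: 12% of the €32,700 excess over €280,300 is €3,924; credit = €4,375 − €3,924 = €451.
Total: €32,676 + €3,659 + €451 = €36,786.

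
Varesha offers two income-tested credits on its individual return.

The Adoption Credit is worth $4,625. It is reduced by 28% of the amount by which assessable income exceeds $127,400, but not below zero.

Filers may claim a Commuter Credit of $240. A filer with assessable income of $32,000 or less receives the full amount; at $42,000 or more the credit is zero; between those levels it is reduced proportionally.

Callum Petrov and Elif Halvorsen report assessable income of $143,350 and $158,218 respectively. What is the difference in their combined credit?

Callum ($143,350): Adoption Credit: 28% of the $15,950 excess over $127,400 is $4,466; credit = $4,625 − $4,466 = $159. Commuter Credit: $143,350 is at or above $42,000, so the credit is $0. total $159 + $0 = $159
Elif ($158,218): Adoption Credit: 28% of the $30,818 excess over $127,400 is $8,629.04 ≥ base, so the credit is $0. Commuter Credit: $158,218 is at or above $42,000, so the credit is $0. total $0 + $0 = $0
Difference: |$159 − $0| = $159.

$159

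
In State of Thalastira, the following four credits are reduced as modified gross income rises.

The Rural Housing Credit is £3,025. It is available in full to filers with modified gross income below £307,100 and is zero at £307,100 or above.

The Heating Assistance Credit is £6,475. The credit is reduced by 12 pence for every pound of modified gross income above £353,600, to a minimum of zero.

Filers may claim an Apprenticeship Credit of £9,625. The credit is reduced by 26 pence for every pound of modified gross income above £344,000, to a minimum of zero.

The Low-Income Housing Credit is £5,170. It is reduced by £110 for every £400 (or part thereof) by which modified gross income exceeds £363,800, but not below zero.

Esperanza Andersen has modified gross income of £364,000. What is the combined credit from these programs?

Rural Housing Credit: £364,000 meets or exceeds the £307,100 cutoff, so the credit is £0.
Heating Assistance Credit: 12% of the £10,400 excess over £353,600 is £1,248; credit = £6,475 − £1,248 = £5,227.
Apprenticeship Credit: 26% of the £20,000 excess over £344,000 is £5,200; credit = £9,625 − £5,200 = £4,425.
Low-Income Housing Credit: income exceeds £363,800 by £200, which is 1 full-or-partial £400 increment; reduction = 1 × £110 = £110, leaving £5,060.
Total: £0 + £5,227 + £4,425 + £5,060 = £14,712.

£14,712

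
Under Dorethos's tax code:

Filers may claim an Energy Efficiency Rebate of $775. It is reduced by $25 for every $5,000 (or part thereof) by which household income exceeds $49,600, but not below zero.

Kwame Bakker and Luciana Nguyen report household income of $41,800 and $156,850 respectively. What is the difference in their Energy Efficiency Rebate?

Kwame ($41,800): Energy Efficiency Rebate: $41,800 is at or below the $49,600 threshold, so the full $775 applies.
Luciana ($156,850): Energy Efficiency Rebate: income exceeds $49,600 by $107,250, which is 22 full-or-partial $5,000 increments; reduction = 22 × $25 = $550, leaving $225.
Difference: |$775 − $225| = $550.

$550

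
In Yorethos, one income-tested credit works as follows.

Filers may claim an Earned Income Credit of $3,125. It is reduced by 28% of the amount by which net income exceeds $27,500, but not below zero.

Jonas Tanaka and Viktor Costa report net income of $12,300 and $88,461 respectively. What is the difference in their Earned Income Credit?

Jonas ($12,300): Earned Income Credit: $12,300 is at or below the $27,500 threshold, so the full $3,125 applies.
Viktor ($88,461): Earned Income Credit: 28% of the $60,961 excess over $27,500 is $17,069.08 ≥ base, so the credit is $0.
Difference: |$3,125 − $0| = $3,125.

$3,125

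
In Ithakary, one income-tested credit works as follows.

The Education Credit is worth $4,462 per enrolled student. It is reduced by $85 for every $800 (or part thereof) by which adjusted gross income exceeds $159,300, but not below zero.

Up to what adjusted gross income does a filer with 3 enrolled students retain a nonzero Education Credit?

$284,900

Full credit = 3 × $4,462 = $13,386.
After 157 increments the reduction is 157 × $85 = $13,345, leaving $41; one more increment wipes it out. Increment 157 ends at excess 157 × $800 = $125,600, so the highest qualifying income is $159,300 + $125,600 = $284,900.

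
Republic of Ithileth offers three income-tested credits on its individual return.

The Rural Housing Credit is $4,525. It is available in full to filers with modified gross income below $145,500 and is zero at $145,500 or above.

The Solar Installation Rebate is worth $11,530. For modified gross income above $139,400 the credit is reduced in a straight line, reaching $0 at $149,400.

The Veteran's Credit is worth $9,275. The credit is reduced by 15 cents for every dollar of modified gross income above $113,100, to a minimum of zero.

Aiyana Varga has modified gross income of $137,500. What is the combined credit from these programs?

Rural Housing Credit: $137,500 is below the $145,500 cutoff, so the full $4,525 applies.
Solar Installation Rebate: $137,500 is at or below the $139,400 threshold, so the full $11,530 applies.
Veteran's Credit: 15% of the $24,400 excess over $113,100 is $3,660; credit = $9,275 − $3,660 = $5,615.
Total: $4,525 + $11,530 + $5,615 = $21,670.

$21,670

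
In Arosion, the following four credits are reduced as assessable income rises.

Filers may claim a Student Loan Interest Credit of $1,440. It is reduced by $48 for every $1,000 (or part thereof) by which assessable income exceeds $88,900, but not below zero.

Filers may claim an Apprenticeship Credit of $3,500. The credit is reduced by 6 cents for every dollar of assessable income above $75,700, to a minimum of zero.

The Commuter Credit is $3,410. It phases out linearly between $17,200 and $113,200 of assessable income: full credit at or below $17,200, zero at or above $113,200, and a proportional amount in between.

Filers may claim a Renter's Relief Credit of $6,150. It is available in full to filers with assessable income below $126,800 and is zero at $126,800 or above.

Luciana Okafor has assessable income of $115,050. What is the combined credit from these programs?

Student Loan Interest Credit: income exceeds $88,900 by $26,150, which is 27 full-or-partial $1,000 increments; reduction = 27 × $48 = $1,296, leaving $144.
Apprenticeship Credit: 6% of the $39,350 excess over $75,700 is $2,361; credit = $3,500 − $2,361 = $1,139.
Commuter Credit: $115,050 is at or above $113,200, so the credit is $0.
Renter's Relief Credit: $115,050 is below the $126,800 cutoff, so the full $6,150 applies.
Total: $144 + $1,139 + $0 + $6,150 = $7,433.

$7,433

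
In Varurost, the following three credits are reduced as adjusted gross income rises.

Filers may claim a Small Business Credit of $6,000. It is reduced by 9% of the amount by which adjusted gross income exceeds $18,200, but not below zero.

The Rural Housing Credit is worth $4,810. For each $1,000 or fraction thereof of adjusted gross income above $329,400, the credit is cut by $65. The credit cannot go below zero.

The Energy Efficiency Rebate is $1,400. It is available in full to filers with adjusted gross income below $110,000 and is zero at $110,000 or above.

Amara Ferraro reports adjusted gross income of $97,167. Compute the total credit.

$6,210

Small Business Credit: 9% of the $78,967 excess over $18,200 is $7,107.03 ≥ base, so the credit is $0.
Rural Housing Credit: $97,167 is at or below the $329,400 threshold, so the full $4,810 applies.
Energy Efficiency Rebate: $97,167 is below the $110,000 cutoff, so the full $1,400 applies.
Total: $0 + $4,810 + $1,400 = $6,210.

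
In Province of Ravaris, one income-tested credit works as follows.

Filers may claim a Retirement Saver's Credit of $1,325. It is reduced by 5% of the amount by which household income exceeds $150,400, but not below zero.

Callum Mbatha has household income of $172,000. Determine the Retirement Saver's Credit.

Retirement Saver's Credit: 5% of the $21,600 excess over $150,400 is $1,080; credit = $1,325 − $1,080 = $245.

$245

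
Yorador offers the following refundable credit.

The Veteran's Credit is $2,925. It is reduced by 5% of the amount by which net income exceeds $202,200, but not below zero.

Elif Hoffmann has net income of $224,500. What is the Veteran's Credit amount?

Veteran's Credit: 5% of the $22,300 excess over $202,200 is $1,115; credit = $2,925 − $1,115 = $1,810.

$1,810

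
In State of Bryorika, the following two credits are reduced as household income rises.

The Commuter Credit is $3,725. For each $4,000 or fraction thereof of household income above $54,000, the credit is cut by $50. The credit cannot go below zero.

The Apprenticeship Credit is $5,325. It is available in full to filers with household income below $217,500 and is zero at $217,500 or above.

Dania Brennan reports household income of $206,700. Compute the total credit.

Commuter Credit: income exceeds $54,000 by $152,700, which is 39 full-or-partial $4,000 increments; reduction = 39 × $50 = $1,950, leaving $1,775.
Apprenticeship Credit: $206,700 is below the $217,500 cutoff, so the full $5,325 applies.
Total: $1,775 + $5,325 = $7,100.

$7,100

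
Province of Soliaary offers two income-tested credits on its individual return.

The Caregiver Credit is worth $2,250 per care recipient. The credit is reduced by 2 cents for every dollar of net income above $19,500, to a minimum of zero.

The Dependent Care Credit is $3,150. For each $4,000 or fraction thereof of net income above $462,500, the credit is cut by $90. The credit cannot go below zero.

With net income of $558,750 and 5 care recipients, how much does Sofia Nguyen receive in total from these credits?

$1,365

Caregiver Credit: base = 5 × $2,250 = $11,250. 2% of the $539,250 excess over $19,500 is $10,785; credit = $11,250 − $10,785 = $465.
Dependent Care Credit: income exceeds $462,500 by $96,250, which is 25 full-or-partial $4,000 increments; reduction = 25 × $90 = $2,250, leaving $900.
Total: $465 + $900 = $1,365.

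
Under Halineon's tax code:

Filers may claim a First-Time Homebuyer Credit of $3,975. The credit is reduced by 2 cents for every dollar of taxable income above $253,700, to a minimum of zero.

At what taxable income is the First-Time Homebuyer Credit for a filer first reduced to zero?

The credit falls by 2% of each dollar above $253,700, so it reaches zero when the excess is $3,975 / 2% = $198,750: income = $253,700 + $198,750 = $452,450.

$452,450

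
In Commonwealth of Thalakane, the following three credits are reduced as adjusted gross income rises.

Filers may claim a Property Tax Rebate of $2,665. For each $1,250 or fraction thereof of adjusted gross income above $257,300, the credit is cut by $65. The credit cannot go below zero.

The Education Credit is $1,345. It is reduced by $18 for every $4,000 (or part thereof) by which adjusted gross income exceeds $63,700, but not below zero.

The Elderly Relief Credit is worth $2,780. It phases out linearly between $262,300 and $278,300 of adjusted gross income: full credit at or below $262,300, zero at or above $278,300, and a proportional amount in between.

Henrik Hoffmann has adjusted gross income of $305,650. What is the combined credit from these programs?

$377

Property Tax Rebate: income exceeds $257,300 by $48,350, which is 39 full-or-partial $1,250 increments; reduction = 39 × $65 = $2,535, leaving $130.
Education Credit: income exceeds $63,700 by $241,950, which is 61 full-or-partial $4,000 increments; reduction = 61 × $18 = $1,098, leaving $247.
Elderly Relief Credit: $305,650 is at or above $278,300, so the credit is $0.
Total: $130 + $247 + $0 = $377.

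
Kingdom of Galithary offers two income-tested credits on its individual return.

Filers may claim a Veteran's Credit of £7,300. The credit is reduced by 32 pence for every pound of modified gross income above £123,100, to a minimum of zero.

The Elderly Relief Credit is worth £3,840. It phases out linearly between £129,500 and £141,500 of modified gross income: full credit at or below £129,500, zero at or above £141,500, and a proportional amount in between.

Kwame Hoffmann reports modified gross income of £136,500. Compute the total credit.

£4,612

Veteran's Credit: 32% of the £13,400 excess over £123,100 is £4,288; credit = £7,300 − £4,288 = £3,012.
Elderly Relief Credit: £136,500 is £7,000 into a £12,000 phase-out range, leaving 5,000/12,000 of the credit: £3,840 × 5,000/12,000 = £1,600.
Total: £3,012 + £1,600 = £4,612.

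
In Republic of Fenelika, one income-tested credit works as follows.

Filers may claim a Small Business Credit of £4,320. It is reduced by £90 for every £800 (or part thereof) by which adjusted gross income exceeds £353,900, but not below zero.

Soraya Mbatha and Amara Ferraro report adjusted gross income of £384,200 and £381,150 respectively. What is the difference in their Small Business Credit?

Soraya (£384,200): Small Business Credit: income exceeds £353,900 by £30,300, which is 38 full-or-partial £800 increments; reduction = 38 × £90 = £3,420, leaving £900.
Amara (£381,150): Small Business Credit: income exceeds £353,900 by £27,250, which is 35 full-or-partial £800 increments; reduction = 35 × £90 = £3,150, leaving £1,170.
Difference: |£900 − £1,170| = £270.

£270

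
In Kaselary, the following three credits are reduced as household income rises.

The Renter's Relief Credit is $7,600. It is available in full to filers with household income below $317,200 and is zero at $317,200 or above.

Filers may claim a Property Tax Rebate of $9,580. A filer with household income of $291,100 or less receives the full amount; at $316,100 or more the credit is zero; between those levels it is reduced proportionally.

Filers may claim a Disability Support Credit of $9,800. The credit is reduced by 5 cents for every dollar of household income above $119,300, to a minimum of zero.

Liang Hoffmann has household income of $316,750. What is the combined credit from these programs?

$7,600

Renter's Relief Credit: $316,750 is below the $317,200 cutoff, so the full $7,600 applies.
Property Tax Rebate: $316,750 is at or above $316,100, so the credit is $0.
Disability Support Credit: 5% of the $197,450 excess over $119,300 is $9,872.50 ≥ base, so the credit is $0.
Total: $7,600 + $0 + $0 = $7,600.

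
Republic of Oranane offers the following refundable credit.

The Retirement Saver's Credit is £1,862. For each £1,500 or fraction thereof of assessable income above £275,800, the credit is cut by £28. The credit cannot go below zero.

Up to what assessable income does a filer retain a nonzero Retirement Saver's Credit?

£374,800

After 66 increments the reduction is 66 × £28 = £1,848, leaving £14; one more increment wipes it out. Increment 66 ends at excess 66 × £1,500 = £99,000, so the highest qualifying income is £275,800 + £99,000 = £374,800.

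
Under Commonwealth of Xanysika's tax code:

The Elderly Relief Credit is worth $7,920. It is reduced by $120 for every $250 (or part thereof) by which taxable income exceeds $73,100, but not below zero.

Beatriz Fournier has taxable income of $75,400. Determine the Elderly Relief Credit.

$6,720

Elderly Relief Credit: income exceeds $73,100 by $2,300, which is 10 full-or-partial $250 increments; reduction = 10 × $120 = $1,200, leaving $6,720.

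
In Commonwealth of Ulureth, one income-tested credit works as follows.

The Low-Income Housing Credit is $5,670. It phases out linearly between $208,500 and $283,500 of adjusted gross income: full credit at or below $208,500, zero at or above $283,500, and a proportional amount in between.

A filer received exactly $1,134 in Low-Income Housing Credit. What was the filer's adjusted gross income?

$268,500

$1,134 is 1,134/5,670 of the full $5,670, so 4,536/5,670 of the $75,000 range has been used: income = $208,500 + $75,000 × 4,536/5,670 = $268,500.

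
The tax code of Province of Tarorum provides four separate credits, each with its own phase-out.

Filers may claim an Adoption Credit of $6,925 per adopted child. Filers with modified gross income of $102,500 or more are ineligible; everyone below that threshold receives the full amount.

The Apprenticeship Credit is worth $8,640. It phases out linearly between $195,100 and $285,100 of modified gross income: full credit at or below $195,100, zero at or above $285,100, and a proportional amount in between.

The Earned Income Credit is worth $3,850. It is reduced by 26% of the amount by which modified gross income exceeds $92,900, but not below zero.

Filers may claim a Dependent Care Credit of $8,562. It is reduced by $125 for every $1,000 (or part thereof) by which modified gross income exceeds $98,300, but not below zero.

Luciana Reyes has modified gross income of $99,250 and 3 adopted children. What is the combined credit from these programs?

$40,051

Adoption Credit: base = 3 × $6,925 = $20,775. $99,250 is below the $102,500 cutoff, so the full $20,775 applies.
Apprenticeship Credit: $99,250 is at or below the $195,100 threshold, so the full $8,640 applies.
Earned Income Credit: 26% of the $6,350 excess over $92,900 is $1,651; credit = $3,850 − $1,651 = $2,199.
Dependent Care Credit: income exceeds $98,300 by $950, which is 1 full-or-partial $1,000 increment; reduction = 1 × $125 = $125, leaving $8,437.
Total: $20,775 + $8,640 + $2,199 + $8,437 = $40,051.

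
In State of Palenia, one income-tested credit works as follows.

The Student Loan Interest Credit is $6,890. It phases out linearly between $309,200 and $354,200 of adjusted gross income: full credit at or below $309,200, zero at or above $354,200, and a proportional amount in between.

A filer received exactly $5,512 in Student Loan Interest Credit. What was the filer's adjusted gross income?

$5,512 is 5,512/6,890 of the full $6,890, so 1,378/6,890 of the $45,000 range has been used: income = $309,200 + $45,000 × 1,378/6,890 = $318,200.

$318,200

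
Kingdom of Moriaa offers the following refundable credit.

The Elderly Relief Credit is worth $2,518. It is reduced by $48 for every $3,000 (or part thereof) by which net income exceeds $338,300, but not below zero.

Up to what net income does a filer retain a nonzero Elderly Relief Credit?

$494,300

After 52 increments the reduction is 52 × $48 = $2,496, leaving $22; one more increment wipes it out. Increment 52 ends at excess 52 × $3,000 = $156,000, so the highest qualifying income is $338,300 + $156,000 = $494,300.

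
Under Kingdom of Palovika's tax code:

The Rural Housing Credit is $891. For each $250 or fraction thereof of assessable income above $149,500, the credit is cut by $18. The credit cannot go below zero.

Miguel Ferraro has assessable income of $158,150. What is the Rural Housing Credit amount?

$261

Rural Housing Credit: income exceeds $149,500 by $8,650, which is 35 full-or-partial $250 increments; reduction = 35 × $18 = $630, leaving $261.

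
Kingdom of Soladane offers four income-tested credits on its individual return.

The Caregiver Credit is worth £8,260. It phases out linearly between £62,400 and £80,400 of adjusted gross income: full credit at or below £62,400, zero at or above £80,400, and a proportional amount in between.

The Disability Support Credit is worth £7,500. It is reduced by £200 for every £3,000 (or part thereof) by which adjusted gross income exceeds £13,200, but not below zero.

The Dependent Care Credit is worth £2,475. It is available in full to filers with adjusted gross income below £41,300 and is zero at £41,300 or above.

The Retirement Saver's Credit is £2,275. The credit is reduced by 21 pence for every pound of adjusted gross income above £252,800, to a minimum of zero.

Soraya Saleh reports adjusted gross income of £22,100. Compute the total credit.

Caregiver Credit: £22,100 is at or below the £62,400 threshold, so the full £8,260 applies.
Disability Support Credit: income exceeds £13,200 by £8,900, which is 3 full-or-partial £3,000 increments; reduction = 3 × £200 = £600, leaving £6,900.
Dependent Care Credit: £22,100 is below the £41,300 cutoff, so the full £2,475 applies.
Retirement Saver's Credit: £22,100 is at or below the £252,800 threshold, so the full £2,275 applies.
Total: £8,260 + £6,900 + £2,475 + £2,275 = £19,910.

£19,910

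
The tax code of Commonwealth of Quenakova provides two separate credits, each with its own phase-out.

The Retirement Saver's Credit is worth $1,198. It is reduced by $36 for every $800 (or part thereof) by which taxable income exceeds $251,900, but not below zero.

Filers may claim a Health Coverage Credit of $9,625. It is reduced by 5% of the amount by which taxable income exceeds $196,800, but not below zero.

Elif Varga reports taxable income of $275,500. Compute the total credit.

$5,808

Retirement Saver's Credit: income exceeds $251,900 by $23,600, which is 30 full-or-partial $800 increments; reduction = 30 × $36 = $1,080, leaving $118.
Health Coverage Credit: 5% of the $78,700 excess over $196,800 is $3,935; credit = $9,625 − $3,935 = $5,690.
Total: $118 + $5,690 = $5,808.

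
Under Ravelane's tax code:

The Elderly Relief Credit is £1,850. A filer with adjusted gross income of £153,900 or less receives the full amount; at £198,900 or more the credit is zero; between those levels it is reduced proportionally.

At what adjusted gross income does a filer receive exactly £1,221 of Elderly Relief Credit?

£1,221 is 1,221/1,850 of the full £1,850, so 629/1,850 of the £45,000 range has been used: income = £153,900 + £45,000 × 629/1,850 = £169,200.

£169,200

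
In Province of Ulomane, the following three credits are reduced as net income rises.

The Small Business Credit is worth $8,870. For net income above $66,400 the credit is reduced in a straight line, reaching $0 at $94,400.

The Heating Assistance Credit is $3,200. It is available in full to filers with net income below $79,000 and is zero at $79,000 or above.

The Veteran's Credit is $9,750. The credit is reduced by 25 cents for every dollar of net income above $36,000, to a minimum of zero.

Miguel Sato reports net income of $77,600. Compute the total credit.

Small Business Credit: $77,600 is $11,200 into a $28,000 phase-out range, leaving 16,800/28,000 of the credit: $8,870 × 16,800/28,000 = $5,322.
Heating Assistance Credit: $77,600 is below the $79,000 cutoff, so the full $3,200 applies.
Veteran's Credit: 25% of the $41,600 excess over $36,000 is $10,400 ≥ base, so the credit is $0.
Total: $5,322 + $3,200 + $0 = $8,522.

$8,522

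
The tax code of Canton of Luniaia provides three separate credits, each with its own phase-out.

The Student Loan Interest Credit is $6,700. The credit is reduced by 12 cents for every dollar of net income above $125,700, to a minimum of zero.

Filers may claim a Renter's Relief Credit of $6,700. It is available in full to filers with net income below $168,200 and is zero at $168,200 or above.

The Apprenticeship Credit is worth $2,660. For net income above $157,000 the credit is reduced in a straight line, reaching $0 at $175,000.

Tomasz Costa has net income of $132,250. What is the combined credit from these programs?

$15,274

Student Loan Interest Credit: 12% of the $6,550 excess over $125,700 is $786; credit = $6,700 − $786 = $5,914.
Renter's Relief Credit: $132,250 is below the $168,200 cutoff, so the full $6,700 applies.
Apprenticeship Credit: $132,250 is at or below the $157,000 threshold, so the full $2,660 applies.
Total: $5,914 + $6,700 + $2,660 = $15,274.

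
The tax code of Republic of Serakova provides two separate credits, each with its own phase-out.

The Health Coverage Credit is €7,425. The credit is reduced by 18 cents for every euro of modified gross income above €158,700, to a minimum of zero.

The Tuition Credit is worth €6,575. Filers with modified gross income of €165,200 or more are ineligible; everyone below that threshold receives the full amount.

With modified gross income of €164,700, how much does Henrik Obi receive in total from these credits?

Health Coverage Credit: 18% of the €6,000 excess over €158,700 is €1,080; credit = €7,425 − €1,080 = €6,345.
Tuition Credit: €164,700 is below the €165,200 cutoff, so the full €6,575 applies.
Total: €6,345 + €6,575 = €12,920.

€12,920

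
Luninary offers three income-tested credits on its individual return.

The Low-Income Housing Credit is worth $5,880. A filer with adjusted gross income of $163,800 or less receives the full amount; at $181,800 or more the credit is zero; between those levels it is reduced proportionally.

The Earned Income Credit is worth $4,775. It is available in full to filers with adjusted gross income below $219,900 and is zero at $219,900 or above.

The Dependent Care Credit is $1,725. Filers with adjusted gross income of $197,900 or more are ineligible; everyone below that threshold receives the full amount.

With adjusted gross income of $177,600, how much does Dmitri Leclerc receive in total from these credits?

$7,872

Low-Income Housing Credit: $177,600 is $13,800 into a $18,000 phase-out range, leaving 4,200/18,000 of the credit: $5,880 × 4,200/18,000 = $1,372.
Earned Income Credit: $177,600 is below the $219,900 cutoff, so the full $4,775 applies.
Dependent Care Credit: $177,600 is below the $197,900 cutoff, so the full $1,725 applies.
Total: $1,372 + $4,775 + $1,725 = $7,872.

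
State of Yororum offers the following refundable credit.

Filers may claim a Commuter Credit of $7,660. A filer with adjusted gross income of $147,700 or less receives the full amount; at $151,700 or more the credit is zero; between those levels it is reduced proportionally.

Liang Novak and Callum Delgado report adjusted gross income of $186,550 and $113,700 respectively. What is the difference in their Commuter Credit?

Liang ($186,550): Commuter Credit: $186,550 is at or above $151,700, so the credit is $0.
Callum ($113,700): Commuter Credit: $113,700 is at or below the $147,700 threshold, so the full $7,660 applies.
Difference: |$0 − $7,660| = $7,660.

$7,660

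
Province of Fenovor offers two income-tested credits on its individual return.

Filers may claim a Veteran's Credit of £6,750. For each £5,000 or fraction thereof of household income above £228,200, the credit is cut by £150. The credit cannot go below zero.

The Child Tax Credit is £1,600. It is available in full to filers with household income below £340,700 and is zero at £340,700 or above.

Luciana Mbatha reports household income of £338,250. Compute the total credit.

Veteran's Credit: income exceeds £228,200 by £110,050, which is 23 full-or-partial £5,000 increments; reduction = 23 × £150 = £3,450, leaving £3,300.
Child Tax Credit: £338,250 is below the £340,700 cutoff, so the full £1,600 applies.
Total: £3,300 + £1,600 = £4,900.

£4,900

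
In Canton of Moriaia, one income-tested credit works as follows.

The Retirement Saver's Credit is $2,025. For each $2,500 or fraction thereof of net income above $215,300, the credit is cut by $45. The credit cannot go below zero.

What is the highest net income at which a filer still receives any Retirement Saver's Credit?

$325,300

After 44 increments the reduction is 44 × $45 = $1,980, leaving $45; one more increment wipes it out. Increment 44 ends at excess 44 × $2,500 = $110,000, so the highest qualifying income is $215,300 + $110,000 = $325,300.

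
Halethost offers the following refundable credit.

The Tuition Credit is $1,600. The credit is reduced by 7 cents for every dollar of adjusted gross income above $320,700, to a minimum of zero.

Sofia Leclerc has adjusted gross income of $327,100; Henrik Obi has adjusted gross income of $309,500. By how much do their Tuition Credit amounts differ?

Sofia ($327,100): Tuition Credit: 7% of the $6,400 excess over $320,700 is $448; credit = $1,600 − $448 = $1,152.
Henrik ($309,500): Tuition Credit: $309,500 is at or below the $320,700 threshold, so the full $1,600 applies.
Difference: |$1,152 − $1,600| = $448.

$448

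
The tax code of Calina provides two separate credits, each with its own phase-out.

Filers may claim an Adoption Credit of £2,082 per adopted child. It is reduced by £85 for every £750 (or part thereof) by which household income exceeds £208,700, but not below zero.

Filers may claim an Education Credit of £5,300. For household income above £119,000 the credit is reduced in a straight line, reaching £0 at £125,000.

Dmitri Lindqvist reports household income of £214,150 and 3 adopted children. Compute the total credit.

£5,566

Adoption Credit: base = 3 × £2,082 = £6,246. income exceeds £208,700 by £5,450, which is 8 full-or-partial £750 increments; reduction = 8 × £85 = £680, leaving £5,566.
Education Credit: £214,150 is at or above £125,000, so the credit is £0.
Total: £5,566 + £0 = £5,566.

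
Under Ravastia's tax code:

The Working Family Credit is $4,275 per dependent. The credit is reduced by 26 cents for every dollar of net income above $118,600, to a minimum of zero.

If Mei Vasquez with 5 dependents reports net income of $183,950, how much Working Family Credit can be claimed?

$4,384

Working Family Credit: base = 5 × $4,275 = $21,375. 26% of the $65,350 excess over $118,600 is $16,991; credit = $21,375 − $16,991 = $4,384.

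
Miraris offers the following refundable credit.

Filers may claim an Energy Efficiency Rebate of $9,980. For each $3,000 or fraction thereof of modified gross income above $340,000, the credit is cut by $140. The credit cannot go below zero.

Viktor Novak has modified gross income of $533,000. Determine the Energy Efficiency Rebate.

$880

Energy Efficiency Rebate: income exceeds $340,000 by $193,000, which is 65 full-or-partial $3,000 increments; reduction = 65 × $140 = $9,100, leaving $880.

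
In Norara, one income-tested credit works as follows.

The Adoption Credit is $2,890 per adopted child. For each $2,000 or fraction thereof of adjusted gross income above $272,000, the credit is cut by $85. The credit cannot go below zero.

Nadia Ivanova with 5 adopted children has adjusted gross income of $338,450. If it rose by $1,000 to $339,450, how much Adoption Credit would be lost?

At $338,450 — base = 5 × $2,890 = $14,450. income exceeds $272,000 by $66,450, which is 34 full-or-partial $2,000 increments; reduction = 34 × $85 = $2,890, leaving $11,560.
At $339,450 — base = 5 × $2,890 = $14,450. income exceeds $272,000 by $67,450, which is 34 full-or-partial $2,000 increments; reduction = 34 × $85 = $2,890, leaving $11,560.
Lost: $11,560 − $11,560 = $0.

$0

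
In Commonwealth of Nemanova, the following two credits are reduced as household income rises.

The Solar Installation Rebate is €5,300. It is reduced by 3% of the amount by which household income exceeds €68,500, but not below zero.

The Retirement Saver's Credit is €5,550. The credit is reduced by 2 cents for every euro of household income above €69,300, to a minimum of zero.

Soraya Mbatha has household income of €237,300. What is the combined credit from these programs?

€2,426

Solar Installation Rebate: 3% of the €168,800 excess over €68,500 is €5,064; credit = €5,300 − €5,064 = €236.
Retirement Saver's Credit: 2% of the €168,000 excess over €69,300 is €3,360; credit = €5,550 − €3,360 = €2,190.
Total: €236 + €2,190 = €2,426.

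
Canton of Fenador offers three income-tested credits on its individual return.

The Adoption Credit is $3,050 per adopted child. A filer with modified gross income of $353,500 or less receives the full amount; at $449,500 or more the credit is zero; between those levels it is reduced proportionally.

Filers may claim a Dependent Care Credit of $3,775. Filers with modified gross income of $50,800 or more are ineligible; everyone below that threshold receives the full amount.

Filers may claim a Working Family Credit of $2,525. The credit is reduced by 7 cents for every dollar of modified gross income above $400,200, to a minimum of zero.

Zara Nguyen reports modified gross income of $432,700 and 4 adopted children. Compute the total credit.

Adoption Credit: base = 4 × $3,050 = $12,200. $432,700 is $79,200 into a $96,000 phase-out range, leaving 16,800/96,000 of the credit: $12,200 × 16,800/96,000 = $2,135.
Dependent Care Credit: $432,700 meets or exceeds the $50,800 cutoff, so the credit is $0.
Working Family Credit: 7% of the $32,500 excess over $400,200 is $2,275; credit = $2,525 − $2,275 = $250.
Total: $2,135 + $0 + $250 = $2,385.

$2,385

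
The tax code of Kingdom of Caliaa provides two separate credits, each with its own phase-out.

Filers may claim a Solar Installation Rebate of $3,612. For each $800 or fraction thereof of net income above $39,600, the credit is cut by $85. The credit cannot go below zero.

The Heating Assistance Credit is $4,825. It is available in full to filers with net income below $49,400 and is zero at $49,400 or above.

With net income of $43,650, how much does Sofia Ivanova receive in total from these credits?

$7,927

Solar Installation Rebate: income exceeds $39,600 by $4,050, which is 6 full-or-partial $800 increments; reduction = 6 × $85 = $510, leaving $3,102.
Heating Assistance Credit: $43,650 is below the $49,400 cutoff, so the full $4,825 applies.
Total: $3,102 + $4,825 = $7,927.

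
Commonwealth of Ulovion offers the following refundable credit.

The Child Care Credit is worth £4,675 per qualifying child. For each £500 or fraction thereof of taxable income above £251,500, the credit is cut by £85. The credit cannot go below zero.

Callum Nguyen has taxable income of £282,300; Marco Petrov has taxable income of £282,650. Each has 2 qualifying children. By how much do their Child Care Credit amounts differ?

£85

Callum (£282,300): Child Care Credit: base = 2 × £4,675 = £9,350. income exceeds £251,500 by £30,800, which is 62 full-or-partial £500 increments; reduction = 62 × £85 = £5,270, leaving £4,080.
Marco (£282,650): Child Care Credit: base = 2 × £4,675 = £9,350. income exceeds £251,500 by £31,150, which is 63 full-or-partial £500 increments; reduction = 63 × £85 = £5,355, leaving £3,995.
Difference: |£4,080 − £3,995| = £85.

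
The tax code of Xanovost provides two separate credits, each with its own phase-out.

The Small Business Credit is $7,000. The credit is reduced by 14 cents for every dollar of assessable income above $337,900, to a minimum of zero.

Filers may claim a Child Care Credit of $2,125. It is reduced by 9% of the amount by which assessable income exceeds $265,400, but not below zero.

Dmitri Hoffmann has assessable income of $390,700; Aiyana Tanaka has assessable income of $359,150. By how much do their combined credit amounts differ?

Dmitri ($390,700): Small Business Credit: 14% of the $52,800 excess over $337,900 is $7,392 ≥ base, so the credit is $0. Child Care Credit: 9% of the $125,300 excess over $265,400 is $11,277 ≥ base, so the credit is $0. total $0 + $0 = $0
Aiyana ($359,150): Small Business Credit: 14% of the $21,250 excess over $337,900 is $2,975; credit = $7,000 − $2,975 = $4,025. Child Care Credit: 9% of the $93,750 excess over $265,400 is $8,437.50 ≥ base, so the credit is $0. total $4,025 + $0 = $4,025
Difference: |$0 − $4,025| = $4,025.

$4,025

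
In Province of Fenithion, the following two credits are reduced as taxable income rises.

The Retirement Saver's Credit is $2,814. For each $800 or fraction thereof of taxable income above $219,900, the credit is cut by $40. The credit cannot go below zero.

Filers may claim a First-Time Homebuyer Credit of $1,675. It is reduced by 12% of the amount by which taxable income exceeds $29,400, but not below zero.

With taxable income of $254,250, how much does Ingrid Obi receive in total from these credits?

Retirement Saver's Credit: income exceeds $219,900 by $34,350, which is 43 full-or-partial $800 increments; reduction = 43 × $40 = $1,720, leaving $1,094.
First-Time Homebuyer Credit: 12% of the $224,850 excess over $29,400 is $26,982 ≥ base, so the credit is $0.
Total: $1,094 + $0 = $1,094.

$1,094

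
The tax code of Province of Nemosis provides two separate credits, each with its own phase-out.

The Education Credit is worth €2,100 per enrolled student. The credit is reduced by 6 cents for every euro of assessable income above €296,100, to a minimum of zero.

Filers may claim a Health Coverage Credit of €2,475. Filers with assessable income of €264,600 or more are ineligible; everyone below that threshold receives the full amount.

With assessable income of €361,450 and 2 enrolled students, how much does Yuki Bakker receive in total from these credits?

€279

Education Credit: base = 2 × €2,100 = €4,200. 6% of the €65,350 excess over €296,100 is €3,921; credit = €4,200 − €3,921 = €279.
Health Coverage Credit: €361,450 meets or exceeds the €264,600 cutoff, so the credit is €0.
Total: €279 + €0 = €279.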